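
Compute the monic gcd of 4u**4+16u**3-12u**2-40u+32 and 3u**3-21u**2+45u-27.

u-1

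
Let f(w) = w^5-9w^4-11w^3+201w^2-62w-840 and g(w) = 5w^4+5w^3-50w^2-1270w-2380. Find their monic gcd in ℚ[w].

w^2-5w-14

Euclidean algorithm in ℚ[w]:
  w^5-9w^4-11w^3+201w^2-62w-840 = ((1/5)w-2)(5w^4+5w^3-50w^2-1270w-2380) + (9w^3+355w^2-2126w-5600)
  5w^4+5w^3-50w^2-1270w-2380 = ((5/9)w-1730/81)(9w^3+355w^2-2126w-5600) + ((705770/81)w^2-(3528850/81)w-9880780/81)
  9w^3+355w^2-2126w-5600 = ((729/705770)w+3240/70577)((705770/81)w^2-(3528850/81)w-9880780/81) + (0)
Last nonzero remainder: (705770/81)w^2-(3528850/81)w-9880780/81. Dividing through by 705770/81 gives the monic gcd w^2-5w-14.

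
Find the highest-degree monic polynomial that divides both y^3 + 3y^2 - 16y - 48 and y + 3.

y + 3

Repeated division with remainder:
  y^3 + 3y^2 - 16y - 48 = (y^2 - 16)(y + 3) + (0)
The last nonzero remainder y + 3 is already monic.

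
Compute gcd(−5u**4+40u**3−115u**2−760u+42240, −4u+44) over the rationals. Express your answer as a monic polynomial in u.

u−11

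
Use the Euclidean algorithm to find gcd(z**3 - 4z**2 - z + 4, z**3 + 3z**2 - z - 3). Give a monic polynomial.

z**2 - 1

Repeated division with remainder:
  z**3 - 4z**2 - z + 4 = (z**3 + 3z**2 - z - 3) + (-7z**2 + 7)
  z**3 + 3z**2 - z - 3 = (-(1/7)z - 3/7)(-7z**2 + 7) + (0)
Last nonzero remainder: -7z**2 + 7. Dividing through by -7 gives the monic gcd z**2 - 1.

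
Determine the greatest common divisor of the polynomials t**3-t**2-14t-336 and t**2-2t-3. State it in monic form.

Repeated division with remainder:
  t**3-t**2-14t-336 = (t+1)(t**2-2t-3) + (-9t-333)
  t**2-2t-3 = (-(1/9)t+13/3)(-9t-333) + (1440)
  -9t-333 = (-(1/160)t-37/160)(1440) + (0)
The last nonzero remainder is the constant 1440, so the polynomials are coprime and gcd = 1.

1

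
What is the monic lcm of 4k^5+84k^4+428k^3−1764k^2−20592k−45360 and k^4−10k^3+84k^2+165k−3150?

k^7+12k^6+23k^5+801k^4+10056k^3−11313k^2−438480k−1190700

Repeated division with remainder:
  4k^5+84k^4+428k^3−1764k^2−20592k−45360 = (4k+124)(k^4−10k^3+84k^2+165k−3150) + (1332k^3−12840k^2−28452k+345240)
  k^4−10k^3+84k^2+165k−3150 = ((1/1332)k−10/36963)(1332k^3−12840k^2−28452k+345240) + ((1255345/12321)k^2−(1255345/12321)k−12553450/4107)
  1332k^3−12840k^2−28452k+345240 = ((16411572/1255345)k−20255724/179335)((1255345/12321)k^2−(1255345/12321)k−12553450/4107) + (0)
Last nonzero remainder: (1255345/12321)k^2−(1255345/12321)k−12553450/4107. Dividing through by 1255345/12321 gives the monic gcd k^2−k−30.
Then lcm(f, g) = f·g / gcd(f, g); expanding and making the result monic gives the answer.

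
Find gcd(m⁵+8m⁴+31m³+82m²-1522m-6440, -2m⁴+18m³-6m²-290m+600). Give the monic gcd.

m²-m-20

Repeated division with remainder:
  m⁵+8m⁴+31m³+82m²-1522m-6440 = (-(1/2)m-17/2)(-2m⁴+18m³-6m²-290m+600) + (181m³-114m²-3687m-1340)
  -2m⁴+18m³-6m²-290m+600 = (-(2/181)m+3030/32761)(181m³-114m²-3687m-1340) + (-(1185840/32761)m²+(1185840/32761)m+23716800/32761)
  181m³-114m²-3687m-1340 = (-(5929741/1185840)m-2194987/1185840)(-(1185840/32761)m²+(1185840/32761)m+23716800/32761) + (0)
Last nonzero remainder: -(1185840/32761)m²+(1185840/32761)m+23716800/32761. Dividing through by -1185840/32761 gives the monic gcd m²-m-20.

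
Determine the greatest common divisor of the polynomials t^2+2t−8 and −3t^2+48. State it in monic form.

Euclidean algorithm in ℚ[t]:
  t^2+2t−8 = (−1/3)(−3t^2+48) + (2t+8)
  −3t^2+48 = (−(3/2)t+6)(2t+8) + (0)
Last nonzero remainder: 2t+8. Dividing through by 2 gives the monic gcd t+4.

t+4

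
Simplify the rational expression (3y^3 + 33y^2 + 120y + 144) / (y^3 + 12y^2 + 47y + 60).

By polynomial division,
  3y^3 + 33y^2 + 120y + 144 = (3)(y^3 + 12y^2 + 47y + 60) + (-3y^2 - 21y - 36)
  y^3 + 12y^2 + 47y + 60 = (-(1/3)y - 5/3)(-3y^2 - 21y - 36) + (0)
Last nonzero remainder: -3y^2 - 21y - 36. Dividing through by -3 gives the monic gcd y^2 + 7y + 12.
Cancel y^2 + 7y + 12 from numerator and denominator to get the reduced form.

(3y + 12)/(y + 5)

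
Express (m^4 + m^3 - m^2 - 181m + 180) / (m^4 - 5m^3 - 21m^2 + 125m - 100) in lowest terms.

(m^2 + 7m + 36)/(m^2 + m - 20)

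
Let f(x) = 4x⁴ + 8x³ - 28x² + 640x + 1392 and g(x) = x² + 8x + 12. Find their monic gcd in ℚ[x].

Repeated division with remainder:
  4x⁴ + 8x³ - 28x² + 640x + 1392 = (4x² - 24x + 116)(x² + 8x + 12) + (0)
The last nonzero remainder x² + 8x + 12 is already monic.

x² + 8x + 12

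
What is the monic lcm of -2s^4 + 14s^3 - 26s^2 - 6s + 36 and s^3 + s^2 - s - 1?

Repeated division with remainder:
  -2s^4 + 14s^3 - 26s^2 - 6s + 36 = (-2s + 16)(s^3 + s^2 - s - 1) + (-44s^2 + 8s + 52)
  s^3 + s^2 - s - 1 = (-(1/44)s - 13/484)(-44s^2 + 8s + 52) + ((48/121)s + 48/121)
  -44s^2 + 8s + 52 = (-(1331/12)s + 1573/12)((48/121)s + 48/121) + (0)
Last nonzero remainder: (48/121)s + 48/121. Dividing through by 48/121 gives the monic gcd s + 1.
Then lcm(f, g) = f·g / gcd(f, g); expanding and making the result monic gives the answer.

s^6 - 7s^5 + 12s^4 + 10s^3 - 31s^2 - 3s + 18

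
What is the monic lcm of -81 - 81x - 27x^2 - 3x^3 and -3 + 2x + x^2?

By polynomial division,
  -3x^3 - 27x^2 - 81x - 81 = (-3x - 21)(x^2 + 2x - 3) + (-48x - 144)
  x^2 + 2x - 3 = (-(1/48)x + 1/48)(-48x - 144) + (0)
Last nonzero remainder: -48x - 144. Dividing through by -48 gives the monic gcd x + 3.
Then lcm(f, g) = f·g / gcd(f, g); expanding and making the result monic gives the answer.

-27 + 18x^2 + 8x^3 + x^4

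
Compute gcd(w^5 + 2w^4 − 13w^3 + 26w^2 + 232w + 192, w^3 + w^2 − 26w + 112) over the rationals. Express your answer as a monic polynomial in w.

Apply the Euclidean algorithm:
  w^5 + 2w^4 − 13w^3 + 26w^2 + 232w + 192 = (w^2 + w + 12)(w^3 + w^2 − 26w + 112) + (−72w^2 + 432w − 1152)
  w^3 + w^2 − 26w + 112 = (−(1/72)w − 7/72)(−72w^2 + 432w − 1152) + (0)
Last nonzero remainder: −72w^2 + 432w − 1152. Dividing through by −72 gives the monic gcd w^2 − 6w + 16.

w^2 − 6w + 16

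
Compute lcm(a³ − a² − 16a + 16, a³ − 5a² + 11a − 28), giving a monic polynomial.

a⁵ − 2a⁴ − 8a³ + 25a² − 128a + 112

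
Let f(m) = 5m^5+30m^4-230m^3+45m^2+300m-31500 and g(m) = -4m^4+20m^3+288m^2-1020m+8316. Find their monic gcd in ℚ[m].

By polynomial division,
  5m^5+30m^4-230m^3+45m^2+300m-31500 = (-(5/4)m-55/4)(-4m^4+20m^3+288m^2-1020m+8316) + (405m^3+2730m^2-3330m+82845)
  -4m^4+20m^3+288m^2-1020m+8316 = (-(4/405)m+1268/10935)(405m^3+2730m^2-3330m+82845) + (-(44800/729)m^2+(44800/243)m-313600/243)
  405m^3+2730m^2-3330m+82845 = (-(59049/8960)m-575181/8960)(-(44800/729)m^2+(44800/243)m-313600/243) + (0)
Last nonzero remainder: -(44800/729)m^2+(44800/243)m-313600/243. Dividing through by -44800/729 gives the monic gcd m^2-3m+21.

m^2-3m+21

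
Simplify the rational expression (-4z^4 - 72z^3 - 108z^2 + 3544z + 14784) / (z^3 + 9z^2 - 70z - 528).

(-4z^2 - 4z + 224)/(z - 8)

By polynomial division,
  -4z^4 - 72z^3 - 108z^2 + 3544z + 14784 = (-4z - 36)(z^3 + 9z^2 - 70z - 528) + (-64z^2 - 1088z - 4224)
  z^3 + 9z^2 - 70z - 528 = (-(1/64)z + 1/8)(-64z^2 - 1088z - 4224) + (0)
Last nonzero remainder: -64z^2 - 1088z - 4224. Dividing through by -64 gives the monic gcd z^2 + 17z + 66.
Cancel z^2 + 17z + 66 from numerator and denominator to get the reduced form.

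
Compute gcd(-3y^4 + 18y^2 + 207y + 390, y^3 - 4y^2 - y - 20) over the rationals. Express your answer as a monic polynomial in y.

y - 5

Repeated division with remainder:
  -3y^4 + 18y^2 + 207y + 390 = (-3y - 12)(y^3 - 4y^2 - y - 20) + (-33y^2 + 135y + 150)
  y^3 - 4y^2 - y - 20 = (-(1/33)y - 1/363)(-33y^2 + 135y + 150) + ((474/121)y - 2370/121)
  -33y^2 + 135y + 150 = (-(1331/158)y - 605/79)((474/121)y - 2370/121) + (0)
Last nonzero remainder: (474/121)y - 2370/121. Dividing through by 474/121 gives the monic gcd y - 5.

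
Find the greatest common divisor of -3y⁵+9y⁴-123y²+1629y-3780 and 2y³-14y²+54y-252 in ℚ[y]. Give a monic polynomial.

y²-y+21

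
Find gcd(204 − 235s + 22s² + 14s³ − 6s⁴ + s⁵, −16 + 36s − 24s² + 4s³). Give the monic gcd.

4 − 5s + s²

Repeated division with remainder:
  s⁵ − 6s⁴ + 14s³ + 22s² − 235s + 204 = ((1/4)s² + 5/4)(4s³ − 24s² + 36s − 16) + (56s² − 280s + 224)
  4s³ − 24s² + 36s − 16 = ((1/14)s − 1/14)(56s² − 280s + 224) + (0)
Last nonzero remainder: 56s² − 280s + 224. Dividing through by 56 gives the monic gcd s² − 5s + 4.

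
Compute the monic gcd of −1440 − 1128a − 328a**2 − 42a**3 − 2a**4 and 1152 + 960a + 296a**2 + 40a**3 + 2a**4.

Repeated division with remainder:
  −2a**4 − 42a**3 − 328a**2 − 1128a − 1440 = (−1)(2a**4 + 40a**3 + 296a**2 + 960a + 1152) + (−2a**3 − 32a**2 − 168a − 288)
  2a**4 + 40a**3 + 296a**2 + 960a + 1152 = (−a − 4)(−2a**3 − 32a**2 − 168a − 288) + (0)
Last nonzero remainder: −2a**3 − 32a**2 − 168a − 288. Dividing through by −2 gives the monic gcd a**3 + 16a**2 + 84a + 144.

144 + 84a + 16a**2 + a**3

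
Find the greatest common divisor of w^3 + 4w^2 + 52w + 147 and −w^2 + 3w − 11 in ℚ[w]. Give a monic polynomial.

1

By polynomial division,
  w^3 + 4w^2 + 52w + 147 = (−w − 7)(−w^2 + 3w − 11) + (62w + 70)
  −w^2 + 3w − 11 = (−(1/62)w + 64/961)(62w + 70) + (−15051/961)
  62w + 70 = (−(59582/15051)w − 67270/15051)(−15051/961) + (0)
The last nonzero remainder is the constant −15051/961, so the polynomials are coprime and gcd = 1.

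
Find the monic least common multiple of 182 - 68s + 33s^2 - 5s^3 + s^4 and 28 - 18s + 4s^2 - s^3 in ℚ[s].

-364 + 318s - 134s^2 + 43s^3 - 7s^4 + s^5

Apply the Euclidean algorithm:
  s^4 - 5s^3 + 33s^2 - 68s + 182 = (-s + 1)(-s^3 + 4s^2 - 18s + 28) + (11s^2 - 22s + 154)
  -s^3 + 4s^2 - 18s + 28 = (-(1/11)s + 2/11)(11s^2 - 22s + 154) + (0)
Last nonzero remainder: 11s^2 - 22s + 154. Dividing through by 11 gives the monic gcd s^2 - 2s + 14.
Then lcm(f, g) = f·g / gcd(f, g); expanding and making the result monic gives the answer.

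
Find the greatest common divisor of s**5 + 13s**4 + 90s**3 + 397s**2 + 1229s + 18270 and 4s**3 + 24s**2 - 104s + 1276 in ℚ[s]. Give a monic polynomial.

Euclidean algorithm in ℚ[s]:
  s**5 + 13s**4 + 90s**3 + 397s**2 + 1229s + 18270 = ((1/4)s**2 + (7/4)s + 37/2)(4s**3 + 24s**2 - 104s + 1276) + (-184s**2 + 920s - 5336)
  4s**3 + 24s**2 - 104s + 1276 = (-(1/46)s - 11/46)(-184s**2 + 920s - 5336) + (0)
Last nonzero remainder: -184s**2 + 920s - 5336. Dividing through by -184 gives the monic gcd s**2 - 5s + 29.

s**2 - 5s + 29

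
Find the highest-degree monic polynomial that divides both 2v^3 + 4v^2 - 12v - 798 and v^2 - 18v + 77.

v - 7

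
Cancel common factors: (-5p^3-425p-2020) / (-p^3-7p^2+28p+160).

By polynomial division,
  -5p^3-425p-2020 = (5)(-p^3-7p^2+28p+160) + (35p^2-565p-2820)
  -p^3-7p^2+28p+160 = (-(1/35)p-162/245)(35p^2-565p-2820) + (-(20882/49)p-83528/49)
  35p^2-565p-2820 = (-(1715/20882)p+34545/20882)(-(20882/49)p-83528/49) + (0)
Last nonzero remainder: -(20882/49)p-83528/49. Dividing through by -20882/49 gives the monic gcd p+4.
Cancel p+4 from numerator and denominator to get the reduced form.

(5p^2-20p+505)/(p^2+3p-40)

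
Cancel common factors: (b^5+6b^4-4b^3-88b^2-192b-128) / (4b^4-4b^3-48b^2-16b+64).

(b^2+6b+8)/(4b-4)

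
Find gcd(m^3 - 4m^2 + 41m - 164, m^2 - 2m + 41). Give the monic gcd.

1

Repeated division with remainder:
  m^3 - 4m^2 + 41m - 164 = (m - 2)(m^2 - 2m + 41) + (-4m - 82)
  m^2 - 2m + 41 = (-(1/4)m + 45/8)(-4m - 82) + (2009/4)
  -4m - 82 = (-(16/2009)m - 8/49)(2009/4) + (0)
The last nonzero remainder is the constant 2009/4, so the polynomials are coprime and gcd = 1.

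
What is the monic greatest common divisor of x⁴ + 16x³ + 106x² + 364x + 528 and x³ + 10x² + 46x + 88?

By polynomial division,
  x⁴ + 16x³ + 106x² + 364x + 528 = (x + 6)(x³ + 10x² + 46x + 88) + (0)
The last nonzero remainder x³ + 10x² + 46x + 88 is already monic.

x³ + 10x² + 46x + 88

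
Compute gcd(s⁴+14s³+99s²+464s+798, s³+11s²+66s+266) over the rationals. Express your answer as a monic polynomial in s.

s³+11s²+66s+266

Euclidean algorithm in ℚ[s]:
  s⁴+14s³+99s²+464s+798 = (s+3)(s³+11s²+66s+266) + (0)
The last nonzero remainder s³+11s²+66s+266 is already monic.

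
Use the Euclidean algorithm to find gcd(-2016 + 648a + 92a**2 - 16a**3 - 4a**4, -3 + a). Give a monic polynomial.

-3 + a

Apply the Euclidean algorithm:
  -4a**4 - 16a**3 + 92a**2 + 648a - 2016 = (-4a**3 - 28a**2 + 8a + 672)(a - 3) + (0)
The last nonzero remainder a - 3 is already monic.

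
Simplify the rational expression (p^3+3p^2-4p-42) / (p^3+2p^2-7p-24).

(p^2+6p+14)/(p^2+5p+8)

Euclidean algorithm in ℚ[p]:
  p^3+3p^2-4p-42 = (p^3+2p^2-7p-24) + (p^2+3p-18)
  p^3+2p^2-7p-24 = (p-1)(p^2+3p-18) + (14p-42)
  p^2+3p-18 = ((1/14)p+3/7)(14p-42) + (0)
Last nonzero remainder: 14p-42. Dividing through by 14 gives the monic gcd p-3.
Cancel p-3 from numerator and denominator to get the reduced form.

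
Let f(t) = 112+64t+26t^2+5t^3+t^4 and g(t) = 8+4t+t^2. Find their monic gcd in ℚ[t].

By polynomial division,
  t^4+5t^3+26t^2+64t+112 = (t^2+t+14)(t^2+4t+8) + (0)
The last nonzero remainder t^2+4t+8 is already monic.

8+4t+t^2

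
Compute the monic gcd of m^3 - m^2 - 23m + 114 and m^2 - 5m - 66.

Repeated division with remainder:
  m^3 - m^2 - 23m + 114 = (m + 4)(m^2 - 5m - 66) + (63m + 378)
  m^2 - 5m - 66 = ((1/63)m - 11/63)(63m + 378) + (0)
Last nonzero remainder: 63m + 378. Dividing through by 63 gives the monic gcd m + 6.

m + 6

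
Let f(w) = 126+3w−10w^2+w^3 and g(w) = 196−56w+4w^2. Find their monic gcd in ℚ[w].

−7+w

By polynomial division,
  w^3−10w^2+3w+126 = ((1/4)w+1)(4w^2−56w+196) + (10w−70)
  4w^2−56w+196 = ((2/5)w−14/5)(10w−70) + (0)
Last nonzero remainder: 10w−70. Dividing through by 10 gives the monic gcd w−7.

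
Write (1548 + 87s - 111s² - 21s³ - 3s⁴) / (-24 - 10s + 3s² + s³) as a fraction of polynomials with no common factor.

(-129 - 18s - 3s²)/(2 + s)

Euclidean algorithm in ℚ[s]:
  -3s⁴ - 21s³ - 111s² + 87s + 1548 = (-3s - 12)(s³ + 3s² - 10s - 24) + (-105s² - 105s + 1260)
  s³ + 3s² - 10s - 24 = (-(1/105)s - 2/105)(-105s² - 105s + 1260) + (0)
Last nonzero remainder: -105s² - 105s + 1260. Dividing through by -105 gives the monic gcd s² + s - 12.
Cancel s² + s - 12 from numerator and denominator to get the reduced form.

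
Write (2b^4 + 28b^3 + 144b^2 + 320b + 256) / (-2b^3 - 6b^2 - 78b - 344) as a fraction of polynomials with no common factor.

Repeated division with remainder:
  2b^4 + 28b^3 + 144b^2 + 320b + 256 = (-b - 11)(-2b^3 - 6b^2 - 78b - 344) + (-882b - 3528)
  -2b^3 - 6b^2 - 78b - 344 = ((1/441)b^2 - (1/441)b + 43/441)(-882b - 3528) + (0)
Last nonzero remainder: -882b - 3528. Dividing through by -882 gives the monic gcd b + 4.
Cancel b + 4 from numerator and denominator to get the reduced form.

(-b^3 - 10b^2 - 32b - 32)/(b^2 - b + 43)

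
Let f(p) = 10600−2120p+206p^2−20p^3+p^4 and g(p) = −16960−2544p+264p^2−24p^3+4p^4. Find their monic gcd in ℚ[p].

Apply the Euclidean algorithm:
  p^4−20p^3+206p^2−2120p+10600 = (1/4)(4p^4−24p^3+264p^2−2544p−16960) + (−14p^3+140p^2−1484p+14840)
  4p^4−24p^3+264p^2−2544p−16960 = (−(2/7)p−8/7)(−14p^3+140p^2−1484p+14840) + (0)
Last nonzero remainder: −14p^3+140p^2−1484p+14840. Dividing through by −14 gives the monic gcd p^3−10p^2+106p−1060.

−1060+106p−10p^2+p^3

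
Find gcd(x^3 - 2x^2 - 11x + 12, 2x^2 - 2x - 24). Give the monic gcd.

x^2 - x - 12

Repeated division with remainder:
  x^3 - 2x^2 - 11x + 12 = ((1/2)x - 1/2)(2x^2 - 2x - 24) + (0)
Last nonzero remainder: 2x^2 - 2x - 24. Dividing through by 2 gives the monic gcd x^2 - x - 12.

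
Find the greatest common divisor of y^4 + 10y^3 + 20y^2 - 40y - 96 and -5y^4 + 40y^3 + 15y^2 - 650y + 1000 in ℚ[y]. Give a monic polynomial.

Apply the Euclidean algorithm:
  y^4 + 10y^3 + 20y^2 - 40y - 96 = (-1/5)(-5y^4 + 40y^3 + 15y^2 - 650y + 1000) + (18y^3 + 23y^2 - 170y + 104)
  -5y^4 + 40y^3 + 15y^2 - 650y + 1000 = (-(5/18)y + 835/324)(18y^3 + 23y^2 - 170y + 104) + (-(29645/324)y^2 - (29645/162)y + 59290/81)
  18y^3 + 23y^2 - 170y + 104 = (-(5832/29645)y + 4212/29645)(-(29645/324)y^2 - (29645/162)y + 59290/81) + (0)
Last nonzero remainder: -(29645/324)y^2 - (29645/162)y + 59290/81. Dividing through by -29645/324 gives the monic gcd y^2 + 2y - 8.

y^2 + 2y - 8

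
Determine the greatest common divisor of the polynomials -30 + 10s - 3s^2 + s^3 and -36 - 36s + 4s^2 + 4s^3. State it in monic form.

By polynomial division,
  s^3 - 3s^2 + 10s - 30 = (1/4)(4s^3 + 4s^2 - 36s - 36) + (-4s^2 + 19s - 21)
  4s^3 + 4s^2 - 36s - 36 = (-s - 23/4)(-4s^2 + 19s - 21) + ((209/4)s - 627/4)
  -4s^2 + 19s - 21 = (-(16/209)s + 28/209)((209/4)s - 627/4) + (0)
Last nonzero remainder: (209/4)s - 627/4. Dividing through by 209/4 gives the monic gcd s - 3.

-3 + s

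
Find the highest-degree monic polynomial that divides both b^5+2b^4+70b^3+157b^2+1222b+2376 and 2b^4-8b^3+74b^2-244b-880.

b^3+b^2+42b+88

Euclidean algorithm in ℚ[b]:
  b^5+2b^4+70b^3+157b^2+1222b+2376 = ((1/2)b+3)(2b^4-8b^3+74b^2-244b-880) + (57b^3+57b^2+2394b+5016)
  2b^4-8b^3+74b^2-244b-880 = ((2/57)b-10/57)(57b^3+57b^2+2394b+5016) + (0)
Last nonzero remainder: 57b^3+57b^2+2394b+5016. Dividing through by 57 gives the monic gcd b^3+b^2+42b+88.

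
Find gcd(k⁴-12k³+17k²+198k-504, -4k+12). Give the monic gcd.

k-3

By polynomial division,
  k⁴-12k³+17k²+198k-504 = (-(1/4)k³+(9/4)k²+(5/2)k-42)(-4k+12) + (0)
Last nonzero remainder: -4k+12. Dividing through by -4 gives the monic gcd k-3.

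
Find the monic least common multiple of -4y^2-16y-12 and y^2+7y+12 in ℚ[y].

y^3+8y^2+19y+12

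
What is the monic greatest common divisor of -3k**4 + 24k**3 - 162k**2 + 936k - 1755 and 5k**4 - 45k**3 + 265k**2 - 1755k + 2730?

Apply the Euclidean algorithm:
  -3k**4 + 24k**3 - 162k**2 + 936k - 1755 = (-3/5)(5k**4 - 45k**3 + 265k**2 - 1755k + 2730) + (-3k**3 - 3k**2 - 117k - 117)
  5k**4 - 45k**3 + 265k**2 - 1755k + 2730 = (-(5/3)k + 50/3)(-3k**3 - 3k**2 - 117k - 117) + (120k**2 + 4680)
  -3k**3 - 3k**2 - 117k - 117 = (-(1/40)k - 1/40)(120k**2 + 4680) + (0)
Last nonzero remainder: 120k**2 + 4680. Dividing through by 120 gives the monic gcd k**2 + 39.

k**2 + 39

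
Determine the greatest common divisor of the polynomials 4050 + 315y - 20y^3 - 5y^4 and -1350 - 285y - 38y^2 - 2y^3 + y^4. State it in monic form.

Euclidean algorithm in ℚ[y]:
  -5y^4 - 20y^3 + 315y + 4050 = (-5)(y^4 - 2y^3 - 38y^2 - 285y - 1350) + (-30y^3 - 190y^2 - 1110y - 2700)
  y^4 - 2y^3 - 38y^2 - 285y - 1350 = (-(1/30)y + 5/18)(-30y^3 - 190y^2 - 1110y - 2700) + (-(200/9)y^2 - (200/3)y - 600)
  -30y^3 - 190y^2 - 1110y - 2700 = ((27/20)y + 9/2)(-(200/9)y^2 - (200/3)y - 600) + (0)
Last nonzero remainder: -(200/9)y^2 - (200/3)y - 600. Dividing through by -200/9 gives the monic gcd y^2 + 3y + 27.

27 + 3y + y^2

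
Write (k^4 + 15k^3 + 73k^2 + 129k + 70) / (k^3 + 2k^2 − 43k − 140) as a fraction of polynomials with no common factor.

Euclidean algorithm in ℚ[k]:
  k^4 + 15k^3 + 73k^2 + 129k + 70 = (k + 13)(k^3 + 2k^2 − 43k − 140) + (90k^2 + 828k + 1890)
  k^3 + 2k^2 − 43k − 140 = ((1/90)k − 2/25)(90k^2 + 828k + 1890) + ((56/25)k + 56/5)
  90k^2 + 828k + 1890 = ((1125/28)k + 675/4)((56/25)k + 56/5) + (0)
Last nonzero remainder: (56/25)k + 56/5. Dividing through by 56/25 gives the monic gcd k + 5.
Cancel k + 5 from numerator and denominator to get the reduced form.

(k^3 + 10k^2 + 23k + 14)/(k^2 − 3k − 28)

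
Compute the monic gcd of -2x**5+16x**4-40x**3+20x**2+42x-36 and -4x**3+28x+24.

x**2-2x-3

By polynomial division,
  -2x**5+16x**4-40x**3+20x**2+42x-36 = ((1/2)x**2-4x+27/2)(-4x**3+28x+24) + (120x**2-240x-360)
  -4x**3+28x+24 = (-(1/30)x-1/15)(120x**2-240x-360) + (0)
Last nonzero remainder: 120x**2-240x-360. Dividing through by 120 gives the monic gcd x**2-2x-3.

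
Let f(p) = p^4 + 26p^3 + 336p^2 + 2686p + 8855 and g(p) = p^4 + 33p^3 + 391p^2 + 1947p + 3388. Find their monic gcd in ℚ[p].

p^2 + 18p + 77

Euclidean algorithm in ℚ[p]:
  p^4 + 26p^3 + 336p^2 + 2686p + 8855 = (p^4 + 33p^3 + 391p^2 + 1947p + 3388) + (-7p^3 - 55p^2 + 739p + 5467)
  p^4 + 33p^3 + 391p^2 + 1947p + 3388 = (-(1/7)p - 176/49)(-7p^3 - 55p^2 + 739p + 5467) + ((14652/49)p^2 + (263736/49)p + 161172/7)
  -7p^3 - 55p^2 + 739p + 5467 = (-(343/14652)p + 3479/14652)((14652/49)p^2 + (263736/49)p + 161172/7) + (0)
Last nonzero remainder: (14652/49)p^2 + (263736/49)p + 161172/7. Dividing through by 14652/49 gives the monic gcd p^2 + 18p + 77.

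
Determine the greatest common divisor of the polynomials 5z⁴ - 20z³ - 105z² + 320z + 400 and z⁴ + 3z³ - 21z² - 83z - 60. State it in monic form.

Euclidean algorithm in ℚ[z]:
  5z⁴ - 20z³ - 105z² + 320z + 400 = (5)(z⁴ + 3z³ - 21z² - 83z - 60) + (-35z³ + 735z + 700)
  z⁴ + 3z³ - 21z² - 83z - 60 = (-(1/35)z - 3/35)(-35z³ + 735z + 700) + (0)
Last nonzero remainder: -35z³ + 735z + 700. Dividing through by -35 gives the monic gcd z³ - 21z - 20.

z³ - 21z - 20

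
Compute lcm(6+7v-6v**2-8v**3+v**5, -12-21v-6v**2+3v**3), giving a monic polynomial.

-24-22v+31v**2+26v**3-8v**4-4v**5+v**6

By polynomial division,
  v**5-8v**3-6v**2+7v+6 = ((1/3)v**2+(2/3)v+1)(3v**3-6v**2-21v-12) + (18v**2+36v+18)
  3v**3-6v**2-21v-12 = ((1/6)v-2/3)(18v**2+36v+18) + (0)
Last nonzero remainder: 18v**2+36v+18. Dividing through by 18 gives the monic gcd v**2+2v+1.
Then lcm(f, g) = f·g / gcd(f, g); expanding and making the result monic gives the answer.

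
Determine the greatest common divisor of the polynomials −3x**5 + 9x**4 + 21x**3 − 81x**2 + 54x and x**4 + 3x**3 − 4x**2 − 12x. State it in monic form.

Repeated division with remainder:
  −3x**5 + 9x**4 + 21x**3 − 81x**2 + 54x = (−3x + 18)(x**4 + 3x**3 − 4x**2 − 12x) + (−45x**3 − 45x**2 + 270x)
  x**4 + 3x**3 − 4x**2 − 12x = (−(1/45)x − 2/45)(−45x**3 − 45x**2 + 270x) + (0)
Last nonzero remainder: −45x**3 − 45x**2 + 270x. Dividing through by −45 gives the monic gcd x**3 + x**2 − 6x.

x**3 + x**2 − 6x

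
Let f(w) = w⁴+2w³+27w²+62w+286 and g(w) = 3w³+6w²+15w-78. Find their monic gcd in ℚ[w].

Repeated division with remainder:
  w⁴+2w³+27w²+62w+286 = ((1/3)w)(3w³+6w²+15w-78) + (22w²+88w+286)
  3w³+6w²+15w-78 = ((3/22)w-3/11)(22w²+88w+286) + (0)
Last nonzero remainder: 22w²+88w+286. Dividing through by 22 gives the monic gcd w²+4w+13.

w²+4w+13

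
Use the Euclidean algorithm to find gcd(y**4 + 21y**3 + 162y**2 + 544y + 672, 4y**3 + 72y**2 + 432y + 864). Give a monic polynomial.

Euclidean algorithm in ℚ[y]:
  y**4 + 21y**3 + 162y**2 + 544y + 672 = ((1/4)y + 3/4)(4y**3 + 72y**2 + 432y + 864) + (4y + 24)
  4y**3 + 72y**2 + 432y + 864 = (y**2 + 12y + 36)(4y + 24) + (0)
Last nonzero remainder: 4y + 24. Dividing through by 4 gives the monic gcd y + 6.

y + 6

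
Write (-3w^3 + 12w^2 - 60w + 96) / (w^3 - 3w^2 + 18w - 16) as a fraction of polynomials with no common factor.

By polynomial division,
  -3w^3 + 12w^2 - 60w + 96 = (-3)(w^3 - 3w^2 + 18w - 16) + (3w^2 - 6w + 48)
  w^3 - 3w^2 + 18w - 16 = ((1/3)w - 1/3)(3w^2 - 6w + 48) + (0)
Last nonzero remainder: 3w^2 - 6w + 48. Dividing through by 3 gives the monic gcd w^2 - 2w + 16.
Cancel w^2 - 2w + 16 from numerator and denominator to get the reduced form.

(-3w + 6)/(w - 1)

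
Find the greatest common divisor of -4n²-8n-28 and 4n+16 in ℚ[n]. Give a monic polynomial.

1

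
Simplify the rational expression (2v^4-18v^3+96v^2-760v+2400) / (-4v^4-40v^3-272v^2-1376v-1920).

By polynomial division,
  2v^4-18v^3+96v^2-760v+2400 = (-1/2)(-4v^4-40v^3-272v^2-1376v-1920) + (-38v^3-40v^2-1448v+1440)
  -4v^4-40v^3-272v^2-1376v-1920 = ((2/19)v+340/361)(-38v^3-40v^2-1448v+1440) + (-(29568/361)v^2-(59136/361)v-1182720/361)
  -38v^3-40v^2-1448v+1440 = ((6859/14784)v-1083/2464)(-(29568/361)v^2-(59136/361)v-1182720/361) + (0)
Last nonzero remainder: -(29568/361)v^2-(59136/361)v-1182720/361. Dividing through by -29568/361 gives the monic gcd v^2+2v+40.
Cancel v^2+2v+40 from numerator and denominator to get the reduced form.

(-v^2+11v-30)/(2v^2+16v+24)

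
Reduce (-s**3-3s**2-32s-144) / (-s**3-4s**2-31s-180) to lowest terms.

Repeated division with remainder:
  -s**3-3s**2-32s-144 = (-s**3-4s**2-31s-180) + (s**2-s+36)
  -s**3-4s**2-31s-180 = (-s-5)(s**2-s+36) + (0)
The last nonzero remainder s**2-s+36 is already monic.
Cancel s**2-s+36 from numerator and denominator to get the reduced form.

(s+4)/(s+5)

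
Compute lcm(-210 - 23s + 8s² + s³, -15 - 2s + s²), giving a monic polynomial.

Repeated division with remainder:
  s³ + 8s² - 23s - 210 = (s + 10)(s² - 2s - 15) + (12s - 60)
  s² - 2s - 15 = ((1/12)s + 1/4)(12s - 60) + (0)
Last nonzero remainder: 12s - 60. Dividing through by 12 gives the monic gcd s - 5.
Then lcm(f, g) = f·g / gcd(f, g); expanding and making the result monic gives the answer.

-630 - 279s + s² + 11s³ + s⁴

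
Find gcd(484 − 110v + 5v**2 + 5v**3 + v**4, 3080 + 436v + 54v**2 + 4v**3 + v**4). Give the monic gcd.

44 + 10v + v**2

By polynomial division,
  v**4 + 5v**3 + 5v**2 − 110v + 484 = (v**4 + 4v**3 + 54v**2 + 436v + 3080) + (v**3 − 49v**2 − 546v − 2596)
  v**4 + 4v**3 + 54v**2 + 436v + 3080 = (v + 53)(v**3 − 49v**2 − 546v − 2596) + (3197v**2 + 31970v + 140668)
  v**3 − 49v**2 − 546v − 2596 = ((1/3197)v − 59/3197)(3197v**2 + 31970v + 140668) + (0)
Last nonzero remainder: 3197v**2 + 31970v + 140668. Dividing through by 3197 gives the monic gcd v**2 + 10v + 44.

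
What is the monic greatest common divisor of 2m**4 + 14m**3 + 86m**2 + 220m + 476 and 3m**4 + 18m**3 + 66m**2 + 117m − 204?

Euclidean algorithm in ℚ[m]:
  2m**4 + 14m**3 + 86m**2 + 220m + 476 = (2/3)(3m**4 + 18m**3 + 66m**2 + 117m − 204) + (2m**3 + 42m**2 + 142m + 612)
  3m**4 + 18m**3 + 66m**2 + 117m − 204 = ((3/2)m − 45/2)(2m**3 + 42m**2 + 142m + 612) + (798m**2 + 2394m + 13566)
  2m**3 + 42m**2 + 142m + 612 = ((1/399)m + 6/133)(798m**2 + 2394m + 13566) + (0)
Last nonzero remainder: 798m**2 + 2394m + 13566. Dividing through by 798 gives the monic gcd m**2 + 3m + 17.

m**2 + 3m + 17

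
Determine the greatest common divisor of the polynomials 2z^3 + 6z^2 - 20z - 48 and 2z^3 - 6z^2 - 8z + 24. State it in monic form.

z^2 - z - 6

Apply the Euclidean algorithm:
  2z^3 + 6z^2 - 20z - 48 = (2z^3 - 6z^2 - 8z + 24) + (12z^2 - 12z - 72)
  2z^3 - 6z^2 - 8z + 24 = ((1/6)z - 1/3)(12z^2 - 12z - 72) + (0)
Last nonzero remainder: 12z^2 - 12z - 72. Dividing through by 12 gives the monic gcd z^2 - z - 6.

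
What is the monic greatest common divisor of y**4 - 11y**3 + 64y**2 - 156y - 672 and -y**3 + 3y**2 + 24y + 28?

y**2 - 5y - 14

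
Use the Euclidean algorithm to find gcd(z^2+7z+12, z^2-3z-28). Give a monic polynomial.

z+4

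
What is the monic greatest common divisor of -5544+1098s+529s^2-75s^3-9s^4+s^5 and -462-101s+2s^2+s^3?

Euclidean algorithm in ℚ[s]:
  s^5-9s^4-75s^3+529s^2+1098s-5544 = (s^2-11s+48)(s^3+2s^2-101s-462) + (-216s^2+864s+16632)
  s^3+2s^2-101s-462 = (-(1/216)s-1/36)(-216s^2+864s+16632) + (0)
Last nonzero remainder: -216s^2+864s+16632. Dividing through by -216 gives the monic gcd s^2-4s-77.

-77-4s+s^2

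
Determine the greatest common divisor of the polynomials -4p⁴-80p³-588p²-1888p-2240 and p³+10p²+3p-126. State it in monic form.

Euclidean algorithm in ℚ[p]:
  -4p⁴-80p³-588p²-1888p-2240 = (-4p-40)(p³+10p²+3p-126) + (-176p²-2272p-7280)
  p³+10p²+3p-126 = (-(1/176)p+2/121)(-176p²-2272p-7280) + (-(98/121)p-686/121)
  -176p²-2272p-7280 = ((10648/49)p+62920/49)(-(98/121)p-686/121) + (0)
Last nonzero remainder: -(98/121)p-686/121. Dividing through by -98/121 gives the monic gcd p+7.

p+7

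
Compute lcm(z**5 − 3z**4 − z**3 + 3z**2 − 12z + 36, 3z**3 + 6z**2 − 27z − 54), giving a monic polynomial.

By polynomial division,
  z**5 − 3z**4 − z**3 + 3z**2 − 12z + 36 = ((1/3)z**2 − (5/3)z + 6)(3z**3 + 6z**2 − 27z − 54) + (−60z**2 + 60z + 360)
  3z**3 + 6z**2 − 27z − 54 = (−(1/20)z − 3/20)(−60z**2 + 60z + 360) + (0)
Last nonzero remainder: −60z**2 + 60z + 360. Dividing through by −60 gives the monic gcd z**2 − z − 6.
Then lcm(f, g) = f·g / gcd(f, g); expanding and making the result monic gives the answer.

z**6 − 10z**4 − 3z**2 + 108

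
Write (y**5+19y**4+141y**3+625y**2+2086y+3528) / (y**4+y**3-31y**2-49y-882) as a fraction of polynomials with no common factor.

Euclidean algorithm in ℚ[y]:
  y**5+19y**4+141y**3+625y**2+2086y+3528 = (y+18)(y**4+y**3-31y**2-49y-882) + (154y**3+1232y**2+3850y+19404)
  y**4+y**3-31y**2-49y-882 = ((1/154)y-1/22)(154y**3+1232y**2+3850y+19404) + (0)
Last nonzero remainder: 154y**3+1232y**2+3850y+19404. Dividing through by 154 gives the monic gcd y**3+8y**2+25y+126.
Cancel y**3+8y**2+25y+126 from numerator and denominator to get the reduced form.

(y**2+11y+28)/(y-7)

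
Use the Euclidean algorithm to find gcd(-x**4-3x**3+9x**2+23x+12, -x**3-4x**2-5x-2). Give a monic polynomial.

Apply the Euclidean algorithm:
  -x**4-3x**3+9x**2+23x+12 = (x-1)(-x**3-4x**2-5x-2) + (10x**2+20x+10)
  -x**3-4x**2-5x-2 = (-(1/10)x-1/5)(10x**2+20x+10) + (0)
Last nonzero remainder: 10x**2+20x+10. Dividing through by 10 gives the monic gcd x**2+2x+1.

x**2+2x+1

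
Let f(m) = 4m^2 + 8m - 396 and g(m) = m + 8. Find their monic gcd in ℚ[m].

1

By polynomial division,
  4m^2 + 8m - 396 = (4m - 24)(m + 8) + (-204)
  m + 8 = (-(1/204)m - 2/51)(-204) + (0)
The last nonzero remainder is the constant -204, so the polynomials are coprime and gcd = 1.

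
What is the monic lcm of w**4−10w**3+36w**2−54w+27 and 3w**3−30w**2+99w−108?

Euclidean algorithm in ℚ[w]:
  w**4−10w**3+36w**2−54w+27 = ((1/3)w)(3w**3−30w**2+99w−108) + (3w**2−18w+27)
  3w**3−30w**2+99w−108 = (w−4)(3w**2−18w+27) + (0)
Last nonzero remainder: 3w**2−18w+27. Dividing through by 3 gives the monic gcd w**2−6w+9.
Then lcm(f, g) = f·g / gcd(f, g); expanding and making the result monic gives the answer.

w**5−14w**4+76w**3−198w**2+243w−108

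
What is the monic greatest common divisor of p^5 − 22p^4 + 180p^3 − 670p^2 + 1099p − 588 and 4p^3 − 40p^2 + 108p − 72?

By polynomial division,
  p^5 − 22p^4 + 180p^3 − 670p^2 + 1099p − 588 = ((1/4)p^2 − 3p + 33/4)(4p^3 − 40p^2 + 108p − 72) + (2p^2 − 8p + 6)
  4p^3 − 40p^2 + 108p − 72 = (2p − 12)(2p^2 − 8p + 6) + (0)
Last nonzero remainder: 2p^2 − 8p + 6. Dividing through by 2 gives the monic gcd p^2 − 4p + 3.

p^2 − 4p + 3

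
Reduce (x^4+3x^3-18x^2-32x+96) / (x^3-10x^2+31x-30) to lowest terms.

Euclidean algorithm in ℚ[x]:
  x^4+3x^3-18x^2-32x+96 = (x+13)(x^3-10x^2+31x-30) + (81x^2-405x+486)
  x^3-10x^2+31x-30 = ((1/81)x-5/81)(81x^2-405x+486) + (0)
Last nonzero remainder: 81x^2-405x+486. Dividing through by 81 gives the monic gcd x^2-5x+6.
Cancel x^2-5x+6 from numerator and denominator to get the reduced form.

(x^2+8x+16)/(x-5)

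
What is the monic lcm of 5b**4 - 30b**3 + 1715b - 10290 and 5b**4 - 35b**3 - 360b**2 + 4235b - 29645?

b**6 - 6b**5 - 121b**4 + 1069b**3 - 2058b**2 - 41503b + 249018

Repeated division with remainder:
  5b**4 - 30b**3 + 1715b - 10290 = (5b**4 - 35b**3 - 360b**2 + 4235b - 29645) + (5b**3 + 360b**2 - 2520b + 19355)
  5b**4 - 35b**3 - 360b**2 + 4235b - 29645 = (b - 79)(5b**3 + 360b**2 - 2520b + 19355) + (30600b**2 - 214200b + 1499400)
  5b**3 + 360b**2 - 2520b + 19355 = ((1/6120)b + 79/6120)(30600b**2 - 214200b + 1499400) + (0)
Last nonzero remainder: 30600b**2 - 214200b + 1499400. Dividing through by 30600 gives the monic gcd b**2 - 7b + 49.
Then lcm(f, g) = f·g / gcd(f, g); expanding and making the result monic gives the answer.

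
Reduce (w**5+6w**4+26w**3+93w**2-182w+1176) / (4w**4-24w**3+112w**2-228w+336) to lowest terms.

Repeated division with remainder:
  w**5+6w**4+26w**3+93w**2-182w+1176 = ((1/4)w+3)(4w**4-24w**3+112w**2-228w+336) + (70w**3-186w**2+418w+168)
  4w**4-24w**3+112w**2-228w+336 = ((2/35)w-234/1225)(70w**3-186w**2+418w+168) + ((64416/1225)w**2-(193248/1225)w+64416/175)
  70w**3-186w**2+418w+168 = ((42875/32208)w+1225/2684)((64416/1225)w**2-(193248/1225)w+64416/175) + (0)
Last nonzero remainder: (64416/1225)w**2-(193248/1225)w+64416/175. Dividing through by 64416/1225 gives the monic gcd w**2-3w+7.
Cancel w**2-3w+7 from numerator and denominator to get the reduced form.

(w**3+9w**2+46w+168)/(4w**2-12w+48)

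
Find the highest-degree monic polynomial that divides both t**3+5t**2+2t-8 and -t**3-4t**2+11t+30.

t+2

Euclidean algorithm in ℚ[t]:
  t**3+5t**2+2t-8 = (-1)(-t**3-4t**2+11t+30) + (t**2+13t+22)
  -t**3-4t**2+11t+30 = (-t+9)(t**2+13t+22) + (-84t-168)
  t**2+13t+22 = (-(1/84)t-11/84)(-84t-168) + (0)
Last nonzero remainder: -84t-168. Dividing through by -84 gives the monic gcd t+2.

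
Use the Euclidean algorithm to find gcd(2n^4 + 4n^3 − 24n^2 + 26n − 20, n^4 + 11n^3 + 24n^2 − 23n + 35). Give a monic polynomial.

n^3 + 4n^2 − 4n + 5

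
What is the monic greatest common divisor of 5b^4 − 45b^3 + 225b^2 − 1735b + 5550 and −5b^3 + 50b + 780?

Apply the Euclidean algorithm:
  5b^4 − 45b^3 + 225b^2 − 1735b + 5550 = (−b + 9)(−5b^3 + 50b + 780) + (275b^2 − 1405b − 1470)
  −5b^3 + 50b + 780 = (−(1/55)b − 281/3025)(275b^2 − 1405b − 1470) + (−(64881/605)b + 389286/605)
  275b^2 − 1405b − 1470 = (−(166375/64881)b − 148225/64881)(−(64881/605)b + 389286/605) + (0)
Last nonzero remainder: −(64881/605)b + 389286/605. Dividing through by −64881/605 gives the monic gcd b − 6.

b − 6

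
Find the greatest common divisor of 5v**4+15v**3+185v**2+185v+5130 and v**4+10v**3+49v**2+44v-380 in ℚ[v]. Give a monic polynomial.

v**2+7v+38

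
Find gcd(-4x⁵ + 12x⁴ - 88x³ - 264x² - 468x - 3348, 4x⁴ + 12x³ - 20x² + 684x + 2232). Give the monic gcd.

x³ - 3x² + 13x + 93

By polynomial division,
  -4x⁵ + 12x⁴ - 88x³ - 264x² - 468x - 3348 = (-x + 6)(4x⁴ + 12x³ - 20x² + 684x + 2232) + (-180x³ + 540x² - 2340x - 16740)
  4x⁴ + 12x³ - 20x² + 684x + 2232 = (-(1/45)x - 2/15)(-180x³ + 540x² - 2340x - 16740) + (0)
Last nonzero remainder: -180x³ + 540x² - 2340x - 16740. Dividing through by -180 gives the monic gcd x³ - 3x² + 13x + 93.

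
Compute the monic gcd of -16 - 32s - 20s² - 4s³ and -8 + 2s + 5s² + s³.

By polynomial division,
  -4s³ - 20s² - 32s - 16 = (-4)(s³ + 5s² + 2s - 8) + (-24s - 48)
  s³ + 5s² + 2s - 8 = (-(1/24)s² - (1/8)s + 1/6)(-24s - 48) + (0)
Last nonzero remainder: -24s - 48. Dividing through by -24 gives the monic gcd s + 2.

2 + s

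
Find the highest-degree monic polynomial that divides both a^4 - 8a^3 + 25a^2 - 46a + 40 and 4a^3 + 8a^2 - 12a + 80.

Euclidean algorithm in ℚ[a]:
  a^4 - 8a^3 + 25a^2 - 46a + 40 = ((1/4)a - 5/2)(4a^3 + 8a^2 - 12a + 80) + (48a^2 - 96a + 240)
  4a^3 + 8a^2 - 12a + 80 = ((1/12)a + 1/3)(48a^2 - 96a + 240) + (0)
Last nonzero remainder: 48a^2 - 96a + 240. Dividing through by 48 gives the monic gcd a^2 - 2a + 5.

a^2 - 2a + 5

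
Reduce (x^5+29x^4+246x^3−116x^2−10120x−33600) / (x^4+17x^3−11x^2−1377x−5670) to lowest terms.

Euclidean algorithm in ℚ[x]:
  x^5+29x^4+246x^3−116x^2−10120x−33600 = (x+12)(x^4+17x^3−11x^2−1377x−5670) + (53x^3+1393x^2+12074x+34440)
  x^4+17x^3−11x^2−1377x−5670 = ((1/53)x−492/2809)(53x^3+1393x^2+12074x+34440) + ((14535/2809)x^2+(247095/2809)x+1017450/2809)
  53x^3+1393x^2+12074x+34440 = ((148877/14535)x+460676/4845)((14535/2809)x^2+(247095/2809)x+1017450/2809) + (0)
Last nonzero remainder: (14535/2809)x^2+(247095/2809)x+1017450/2809. Dividing through by 14535/2809 gives the monic gcd x^2+17x+70.
Cancel x^2+17x+70 from numerator and denominator to get the reduced form.

(x^3+12x^2−28x−480)/(x^2−81)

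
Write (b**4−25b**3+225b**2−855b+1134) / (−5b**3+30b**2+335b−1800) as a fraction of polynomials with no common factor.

(−b**3+16b**2−81b+126)/(5b**2+15b−200)

Repeated division with remainder:
  b**4−25b**3+225b**2−855b+1134 = (−(1/5)b+19/5)(−5b**3+30b**2+335b−1800) + (178b**2−2488b+7974)
  −5b**3+30b**2+335b−1800 = (−(5/178)b−1775/7921)(178b**2−2488b+7974) + ((11550/7921)b−103950/7921)
  178b**2−2488b+7974 = ((704969/5775)b−3509003/5775)((11550/7921)b−103950/7921) + (0)
Last nonzero remainder: (11550/7921)b−103950/7921. Dividing through by 11550/7921 gives the monic gcd b−9.
Cancel b−9 from numerator and denominator to get the reduced form.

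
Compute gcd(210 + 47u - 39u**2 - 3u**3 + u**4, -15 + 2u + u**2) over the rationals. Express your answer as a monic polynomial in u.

By polynomial division,
  u**4 - 3u**3 - 39u**2 + 47u + 210 = (u**2 - 5u - 14)(u**2 + 2u - 15) + (0)
The last nonzero remainder u**2 + 2u - 15 is already monic.

-15 + 2u + u**2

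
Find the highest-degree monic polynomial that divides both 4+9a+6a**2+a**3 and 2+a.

By polynomial division,
  a**3+6a**2+9a+4 = (a**2+4a+1)(a+2) + (2)
  a+2 = ((1/2)a+1)(2) + (0)
The last nonzero remainder is the constant 2, so the polynomials are coprime and gcd = 1.

1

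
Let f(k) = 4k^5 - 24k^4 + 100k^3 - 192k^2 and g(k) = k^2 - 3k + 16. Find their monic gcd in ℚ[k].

k^2 - 3k + 16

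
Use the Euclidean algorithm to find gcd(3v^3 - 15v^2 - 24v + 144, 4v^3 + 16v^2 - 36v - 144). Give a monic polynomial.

Euclidean algorithm in ℚ[v]:
  3v^3 - 15v^2 - 24v + 144 = (3/4)(4v^3 + 16v^2 - 36v - 144) + (-27v^2 + 3v + 252)
  4v^3 + 16v^2 - 36v - 144 = (-(4/27)v - 148/243)(-27v^2 + 3v + 252) + ((256/81)v + 256/27)
  -27v^2 + 3v + 252 = (-(2187/256)v + 1701/64)((256/81)v + 256/27) + (0)
Last nonzero remainder: (256/81)v + 256/27. Dividing through by 256/81 gives the monic gcd v + 3.

v + 3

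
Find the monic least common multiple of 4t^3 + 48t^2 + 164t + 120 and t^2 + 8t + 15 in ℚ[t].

Apply the Euclidean algorithm:
  4t^3 + 48t^2 + 164t + 120 = (4t + 16)(t^2 + 8t + 15) + (-24t - 120)
  t^2 + 8t + 15 = (-(1/24)t - 1/8)(-24t - 120) + (0)
Last nonzero remainder: -24t - 120. Dividing through by -24 gives the monic gcd t + 5.
Then lcm(f, g) = f·g / gcd(f, g); expanding and making the result monic gives the answer.

t^4 + 15t^3 + 77t^2 + 153t + 90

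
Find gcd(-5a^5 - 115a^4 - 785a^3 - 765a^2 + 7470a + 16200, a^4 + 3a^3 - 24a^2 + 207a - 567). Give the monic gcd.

By polynomial division,
  -5a^5 - 115a^4 - 785a^3 - 765a^2 + 7470a + 16200 = (-5a - 100)(a^4 + 3a^3 - 24a^2 + 207a - 567) + (-605a^3 - 2130a^2 + 25335a - 40500)
  a^4 + 3a^3 - 24a^2 + 207a - 567 = (-(1/605)a + 63/73205)(-605a^3 - 2130a^2 + 25335a - 40500) + ((288561/14641)a^2 + (1731366/14641)a - 7791147/14641)
  -605a^3 - 2130a^2 + 25335a - 40500 = (-(8857805/288561)a + 7320500/96187)((288561/14641)a^2 + (1731366/14641)a - 7791147/14641) + (0)
Last nonzero remainder: (288561/14641)a^2 + (1731366/14641)a - 7791147/14641. Dividing through by 288561/14641 gives the monic gcd a^2 + 6a - 27.

a^2 + 6a - 27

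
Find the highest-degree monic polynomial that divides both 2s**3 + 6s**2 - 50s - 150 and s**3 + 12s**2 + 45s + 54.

Euclidean algorithm in ℚ[s]:
  2s**3 + 6s**2 - 50s - 150 = (2)(s**3 + 12s**2 + 45s + 54) + (-18s**2 - 140s - 258)
  s**3 + 12s**2 + 45s + 54 = (-(1/18)s - 19/81)(-18s**2 - 140s - 258) + (-(176/81)s - 176/27)
  -18s**2 - 140s - 258 = ((729/88)s + 3483/88)(-(176/81)s - 176/27) + (0)
Last nonzero remainder: -(176/81)s - 176/27. Dividing through by -176/81 gives the monic gcd s + 3.

s + 3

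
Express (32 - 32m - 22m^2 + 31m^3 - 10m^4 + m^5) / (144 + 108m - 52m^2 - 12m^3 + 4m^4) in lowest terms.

(-8 + 14m - 7m^2 + m^3)/(-36 + 4m^2)

By polynomial division,
  m^5 - 10m^4 + 31m^3 - 22m^2 - 32m + 32 = ((1/4)m - 7/4)(4m^4 - 12m^3 - 52m^2 + 108m + 144) + (23m^3 - 140m^2 + 121m + 284)
  4m^4 - 12m^3 - 52m^2 + 108m + 144 = ((4/23)m + 284/529)(23m^3 - 140m^2 + 121m + 284) + ((1120/529)m^2 - (3360/529)m - 4480/529)
  23m^3 - 140m^2 + 121m + 284 = ((12167/1120)m - 37559/1120)((1120/529)m^2 - (3360/529)m - 4480/529) + (0)
Last nonzero remainder: (1120/529)m^2 - (3360/529)m - 4480/529. Dividing through by 1120/529 gives the monic gcd m^2 - 3m - 4.
Cancel m^2 - 3m - 4 from numerator and denominator to get the reduced form.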